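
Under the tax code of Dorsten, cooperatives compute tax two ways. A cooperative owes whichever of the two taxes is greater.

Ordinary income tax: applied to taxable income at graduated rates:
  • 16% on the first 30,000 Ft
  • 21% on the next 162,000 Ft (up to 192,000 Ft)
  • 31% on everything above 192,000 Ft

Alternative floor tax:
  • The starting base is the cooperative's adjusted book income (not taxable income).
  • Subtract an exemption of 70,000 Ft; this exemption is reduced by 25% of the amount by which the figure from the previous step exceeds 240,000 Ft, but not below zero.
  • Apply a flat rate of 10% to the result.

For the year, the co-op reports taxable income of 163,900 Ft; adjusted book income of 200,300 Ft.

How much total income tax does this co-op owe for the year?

Ordinary income tax:
  30,000 Ft × 16% = 4,800 Ft
  133,900 Ft × 21% = 28,119 Ft
  → 32,919 Ft

Alternative floor tax:
  Base (adjusted book income): 200,300 Ft
  Exemption: 200,300 Ft ≤ 240,000 Ft, so full 70,000 Ft applies
  Base: 200,300 Ft − 70,000 Ft = 130,300 Ft
  130,300 Ft × 10% = 13,030 Ft

32,919 Ft > 13,030 Ft, so the ordinary income tax governs.

32,919 Ft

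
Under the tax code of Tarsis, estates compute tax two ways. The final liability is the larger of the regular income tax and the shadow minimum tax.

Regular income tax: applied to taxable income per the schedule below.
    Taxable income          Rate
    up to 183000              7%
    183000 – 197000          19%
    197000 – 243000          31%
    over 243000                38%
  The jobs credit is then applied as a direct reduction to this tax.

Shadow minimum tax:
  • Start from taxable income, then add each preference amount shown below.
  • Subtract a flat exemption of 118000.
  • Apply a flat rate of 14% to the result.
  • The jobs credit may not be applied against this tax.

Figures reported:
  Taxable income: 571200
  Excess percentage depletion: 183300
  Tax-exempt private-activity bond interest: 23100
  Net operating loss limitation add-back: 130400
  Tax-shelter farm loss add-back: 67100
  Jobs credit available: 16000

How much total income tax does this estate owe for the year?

Shadow minimum tax:
  Adjusted income: 571200 + 183300 + 23100 + 130400 + 67100 = 975100
  Less exemption 118000 → base 857100
  857100 × 14% = 119994

Regular income tax:
  183000 × 7% = 12810
  14000 × 19% = 2660
  46000 × 31% = 14260
  328200 × 38% = 124716
  → 154446
  Less jobs credit 16000 → 138446

138446 > 119994, so the regular income tax governs.

138446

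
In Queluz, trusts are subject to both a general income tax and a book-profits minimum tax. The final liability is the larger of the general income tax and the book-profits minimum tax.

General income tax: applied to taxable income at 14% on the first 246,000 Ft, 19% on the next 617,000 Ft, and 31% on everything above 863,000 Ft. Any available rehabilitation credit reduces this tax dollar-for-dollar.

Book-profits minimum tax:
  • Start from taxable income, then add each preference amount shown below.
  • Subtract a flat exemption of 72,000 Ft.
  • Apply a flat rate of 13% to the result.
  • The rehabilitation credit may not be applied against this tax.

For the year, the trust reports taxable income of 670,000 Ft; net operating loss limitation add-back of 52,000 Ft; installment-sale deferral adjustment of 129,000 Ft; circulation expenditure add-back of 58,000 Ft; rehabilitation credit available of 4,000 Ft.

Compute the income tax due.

General income tax:
  246,000 Ft × 14% = 34,440 Ft
  424,000 Ft × 19% = 80,560 Ft
  → 115,000 Ft
  Less rehabilitation credit 4,000 Ft → 111,000 Ft

Book-profits minimum tax:
  Adjusted income: 670,000 Ft + 52,000 Ft + 129,000 Ft + 58,000 Ft = 909,000 Ft
  Less exemption 72,000 Ft → base 837,000 Ft
  837,000 Ft × 13% = 108,810 Ft

111,000 Ft > 108,810 Ft, so the general income tax governs.

111,000 Ft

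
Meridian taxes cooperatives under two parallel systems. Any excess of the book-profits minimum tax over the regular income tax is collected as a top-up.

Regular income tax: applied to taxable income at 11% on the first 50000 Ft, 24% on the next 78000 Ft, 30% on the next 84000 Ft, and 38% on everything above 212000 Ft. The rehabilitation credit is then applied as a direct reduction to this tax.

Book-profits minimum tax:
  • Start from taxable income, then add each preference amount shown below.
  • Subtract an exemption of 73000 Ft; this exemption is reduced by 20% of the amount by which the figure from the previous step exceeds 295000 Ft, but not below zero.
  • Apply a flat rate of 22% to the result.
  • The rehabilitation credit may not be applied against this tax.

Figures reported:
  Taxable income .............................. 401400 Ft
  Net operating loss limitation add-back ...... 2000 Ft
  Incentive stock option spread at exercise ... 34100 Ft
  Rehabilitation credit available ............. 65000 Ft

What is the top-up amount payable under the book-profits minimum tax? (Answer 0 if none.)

Regular income tax:
  50000 Ft × 11% = 5500 Ft
  78000 Ft × 24% = 18720 Ft
  84000 Ft × 30% = 25200 Ft
  189400 Ft × 38% = 71972 Ft
  → 121392 Ft
  Less rehabilitation credit 65000 Ft → 56392 Ft

Book-profits minimum tax:
  Adjusted income: 401400 Ft + 2000 Ft + 34100 Ft = 437500 Ft
  Exemption: 73000 Ft − 20% × (437500 Ft − 295000 Ft) = 73000 Ft − 28500 Ft = 44500 Ft
  Base: 437500 Ft − 44500 Ft = 393000 Ft
  393000 Ft × 22% = 86460 Ft

Excess of book-profits minimum tax over regular income tax: 86460 Ft − 56392 Ft = 30068 Ft.

30068 Ft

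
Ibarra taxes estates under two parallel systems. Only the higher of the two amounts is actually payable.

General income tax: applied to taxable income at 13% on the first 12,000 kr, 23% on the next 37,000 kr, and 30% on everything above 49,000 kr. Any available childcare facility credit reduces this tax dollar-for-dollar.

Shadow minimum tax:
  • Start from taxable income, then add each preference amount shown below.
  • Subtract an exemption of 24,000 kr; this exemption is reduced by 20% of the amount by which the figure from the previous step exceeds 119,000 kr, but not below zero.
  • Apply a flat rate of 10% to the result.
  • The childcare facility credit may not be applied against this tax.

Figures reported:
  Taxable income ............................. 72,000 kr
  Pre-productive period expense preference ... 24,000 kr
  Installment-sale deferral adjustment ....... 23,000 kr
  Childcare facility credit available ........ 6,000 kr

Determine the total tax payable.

10,970 kr

Shadow minimum tax:
  Adjusted income: 72,000 kr + 24,000 kr + 23,000 kr = 119,000 kr
  Exemption: 119,000 kr ≤ 119,000 kr, so full 24,000 kr applies
  Base: 119,000 kr − 24,000 kr = 95,000 kr
  95,000 kr × 10% = 9,500 kr

General income tax:
  12,000 kr × 13% = 1,560 kr
  37,000 kr × 23% = 8,510 kr
  23,000 kr × 30% = 6,900 kr
  → 16,970 kr
  Less childcare facility credit 6,000 kr → 10,970 kr

10,970 kr > 9,500 kr, so the general income tax governs.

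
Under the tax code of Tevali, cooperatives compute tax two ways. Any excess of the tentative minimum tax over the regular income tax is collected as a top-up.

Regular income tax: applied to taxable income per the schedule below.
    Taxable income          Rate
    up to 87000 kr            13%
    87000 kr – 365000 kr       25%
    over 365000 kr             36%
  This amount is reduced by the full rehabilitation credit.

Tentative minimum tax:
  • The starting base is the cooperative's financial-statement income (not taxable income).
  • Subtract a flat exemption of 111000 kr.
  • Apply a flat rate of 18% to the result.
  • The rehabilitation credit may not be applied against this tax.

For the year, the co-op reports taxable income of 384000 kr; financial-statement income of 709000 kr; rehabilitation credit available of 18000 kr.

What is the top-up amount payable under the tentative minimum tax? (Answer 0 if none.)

Tentative minimum tax:
  Base (financial-statement income): 709000 kr
  Less exemption 111000 kr → base 598000 kr
  598000 kr × 18% = 107640 kr

Regular income tax:
  87000 kr × 13% = 11310 kr
  278000 kr × 25% = 69500 kr
  19000 kr × 36% = 6840 kr
  → 87650 kr
  Less rehabilitation credit 18000 kr → 69650 kr

Excess of tentative minimum tax over regular income tax: 107640 kr − 69650 kr = 37990 kr.

37990 kr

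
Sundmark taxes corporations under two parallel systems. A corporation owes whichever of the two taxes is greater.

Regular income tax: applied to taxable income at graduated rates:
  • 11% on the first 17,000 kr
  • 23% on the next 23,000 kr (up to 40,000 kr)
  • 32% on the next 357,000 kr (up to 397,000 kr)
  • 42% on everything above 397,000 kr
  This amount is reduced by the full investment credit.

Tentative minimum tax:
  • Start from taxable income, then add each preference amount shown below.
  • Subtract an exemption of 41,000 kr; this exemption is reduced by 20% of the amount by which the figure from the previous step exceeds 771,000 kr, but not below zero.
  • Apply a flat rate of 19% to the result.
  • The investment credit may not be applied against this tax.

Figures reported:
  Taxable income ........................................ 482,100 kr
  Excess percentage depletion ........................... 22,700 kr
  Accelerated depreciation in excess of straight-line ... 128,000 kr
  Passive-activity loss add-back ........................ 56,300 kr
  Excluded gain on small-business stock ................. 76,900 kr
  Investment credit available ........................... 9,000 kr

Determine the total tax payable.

148,142 kr

Tentative minimum tax:
  Adjusted income: 482,100 kr + 22,700 kr + 128,000 kr + 56,300 kr + 76,900 kr = 766,000 kr
  Exemption: 766,000 kr ≤ 771,000 kr, so full 41,000 kr applies
  Base: 766,000 kr − 41,000 kr = 725,000 kr
  725,000 kr × 19% = 137,750 kr

Regular income tax:
  17,000 kr × 11% = 1,870 kr
  23,000 kr × 23% = 5,290 kr
  357,000 kr × 32% = 114,240 kr
  85,100 kr × 42% = 35,742 kr
  → 157,142 kr
  Less investment credit 9,000 kr → 148,142 kr

148,142 kr > 137,750 kr, so the regular income tax governs.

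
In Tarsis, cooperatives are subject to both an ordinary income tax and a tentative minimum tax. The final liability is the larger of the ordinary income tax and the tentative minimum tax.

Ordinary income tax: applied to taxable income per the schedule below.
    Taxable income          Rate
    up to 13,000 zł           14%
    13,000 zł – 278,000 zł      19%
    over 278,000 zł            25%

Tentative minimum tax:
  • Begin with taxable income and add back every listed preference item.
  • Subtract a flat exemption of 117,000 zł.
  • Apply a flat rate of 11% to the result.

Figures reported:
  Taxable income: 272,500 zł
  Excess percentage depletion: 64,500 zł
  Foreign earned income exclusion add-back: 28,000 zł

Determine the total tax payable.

51,125 zł

Ordinary income tax:
  13,000 zł × 14% = 1,820 zł
  259,500 zł × 19% = 49,305 zł
  → 51,125 zł

Tentative minimum tax:
  Adjusted income: 272,500 zł + 64,500 zł + 28,000 zł = 365,000 zł
  Less exemption 117,000 zł → base 248,000 zł
  248,000 zł × 11% = 27,280 zł

51,125 zł > 27,280 zł, so the ordinary income tax governs.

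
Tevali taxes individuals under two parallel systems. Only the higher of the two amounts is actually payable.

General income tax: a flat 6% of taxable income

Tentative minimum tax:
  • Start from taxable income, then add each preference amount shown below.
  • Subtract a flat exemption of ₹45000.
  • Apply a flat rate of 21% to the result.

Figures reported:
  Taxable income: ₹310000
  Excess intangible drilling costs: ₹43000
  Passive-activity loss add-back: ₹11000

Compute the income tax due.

₹66990

Tentative minimum tax:
  Adjusted income: ₹310000 + ₹43000 + ₹11000 = ₹364000
  Less exemption ₹45000 → base ₹319000
  ₹319000 × 21% = ₹66990

General income tax:
  ₹310000 × 6% = ₹18600

₹66990 > ₹18600, so the tentative minimum tax is the binding amount.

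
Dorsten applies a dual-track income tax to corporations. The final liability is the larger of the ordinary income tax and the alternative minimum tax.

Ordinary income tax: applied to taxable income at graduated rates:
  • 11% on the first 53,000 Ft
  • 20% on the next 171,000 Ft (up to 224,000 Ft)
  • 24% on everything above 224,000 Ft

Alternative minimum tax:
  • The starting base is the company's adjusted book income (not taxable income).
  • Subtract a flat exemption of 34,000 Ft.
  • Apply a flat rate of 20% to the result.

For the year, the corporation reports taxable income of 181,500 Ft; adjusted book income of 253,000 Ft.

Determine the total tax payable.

43,800 Ft

Alternative minimum tax:
  Base (adjusted book income): 253,000 Ft
  Less exemption 34,000 Ft → base 219,000 Ft
  219,000 Ft × 20% = 43,800 Ft

Ordinary income tax:
  53,000 Ft × 11% = 5,830 Ft
  128,500 Ft × 20% = 25,700 Ft
  → 31,530 Ft

43,800 Ft > 31,530 Ft, so the alternative minimum tax is the binding amount.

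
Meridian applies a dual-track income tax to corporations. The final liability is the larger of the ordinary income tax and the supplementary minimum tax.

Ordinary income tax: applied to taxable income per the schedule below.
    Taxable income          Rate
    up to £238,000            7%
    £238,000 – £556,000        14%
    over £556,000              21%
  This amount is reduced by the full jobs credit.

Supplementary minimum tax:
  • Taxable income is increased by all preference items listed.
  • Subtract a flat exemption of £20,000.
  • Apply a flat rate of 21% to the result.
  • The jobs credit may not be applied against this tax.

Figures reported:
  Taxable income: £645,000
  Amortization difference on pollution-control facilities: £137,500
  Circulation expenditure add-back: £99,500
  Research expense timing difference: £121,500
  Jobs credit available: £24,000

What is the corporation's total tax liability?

Ordinary income tax:
  £238,000 × 7% = £16,660
  £318,000 × 14% = £44,520
  £89,000 × 21% = £18,690
  → £79,870
  Less jobs credit £24,000 → £55,870

Supplementary minimum tax:
  Adjusted income: £645,000 + £137,500 + £99,500 + £121,500 = £1,003,500
  Less exemption £20,000 → base £983,500
  £983,500 × 21% = £206,535

£206,535 > £55,870, so the supplementary minimum tax is the binding amount.

£206,535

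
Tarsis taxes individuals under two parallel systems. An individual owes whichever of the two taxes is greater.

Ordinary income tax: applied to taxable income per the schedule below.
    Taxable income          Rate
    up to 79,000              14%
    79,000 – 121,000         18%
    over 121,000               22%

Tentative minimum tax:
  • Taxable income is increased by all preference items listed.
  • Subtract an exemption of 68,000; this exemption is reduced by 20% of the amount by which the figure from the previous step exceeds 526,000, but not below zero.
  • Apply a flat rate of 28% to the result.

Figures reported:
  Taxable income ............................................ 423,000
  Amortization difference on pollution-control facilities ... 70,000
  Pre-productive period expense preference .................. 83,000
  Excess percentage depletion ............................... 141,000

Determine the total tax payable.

192,416

Tentative minimum tax:
  Adjusted income: 423,000 + 70,000 + 83,000 + 141,000 = 717,000
  Exemption: 68,000 − 20% × (717,000 − 526,000) = 68,000 − 38,200 = 29,800
  Base: 717,000 − 29,800 = 687,200
  687,200 × 28% = 192,416

Ordinary income tax:
  79,000 × 14% = 11,060
  42,000 × 18% = 7,560
  302,000 × 22% = 66,440
  → 85,060

192,416 > 85,060, so the tentative minimum tax is the binding amount.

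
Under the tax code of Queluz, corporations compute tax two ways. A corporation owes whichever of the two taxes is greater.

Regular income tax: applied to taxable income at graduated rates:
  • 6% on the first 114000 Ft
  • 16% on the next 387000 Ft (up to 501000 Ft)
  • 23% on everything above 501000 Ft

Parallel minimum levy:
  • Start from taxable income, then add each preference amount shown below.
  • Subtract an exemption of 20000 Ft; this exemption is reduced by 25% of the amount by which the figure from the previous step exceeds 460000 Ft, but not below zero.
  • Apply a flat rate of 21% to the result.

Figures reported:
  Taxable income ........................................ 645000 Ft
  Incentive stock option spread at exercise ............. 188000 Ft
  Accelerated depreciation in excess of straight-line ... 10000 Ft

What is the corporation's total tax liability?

Parallel minimum levy:
  Adjusted income: 645000 Ft + 188000 Ft + 10000 Ft = 843000 Ft
  Exemption: 25% × (843000 Ft − 460000 Ft) = 95750 Ft ≥ 20000 Ft, so the exemption is fully phased out
  Base: 843000 Ft − 0 Ft = 843000 Ft
  843000 Ft × 21% = 177030 Ft

Regular income tax:
  114000 Ft × 6% = 6840 Ft
  387000 Ft × 16% = 61920 Ft
  144000 Ft × 23% = 33120 Ft
  → 101880 Ft

177030 Ft > 101880 Ft, so the parallel minimum levy is the binding amount.

177030 Ft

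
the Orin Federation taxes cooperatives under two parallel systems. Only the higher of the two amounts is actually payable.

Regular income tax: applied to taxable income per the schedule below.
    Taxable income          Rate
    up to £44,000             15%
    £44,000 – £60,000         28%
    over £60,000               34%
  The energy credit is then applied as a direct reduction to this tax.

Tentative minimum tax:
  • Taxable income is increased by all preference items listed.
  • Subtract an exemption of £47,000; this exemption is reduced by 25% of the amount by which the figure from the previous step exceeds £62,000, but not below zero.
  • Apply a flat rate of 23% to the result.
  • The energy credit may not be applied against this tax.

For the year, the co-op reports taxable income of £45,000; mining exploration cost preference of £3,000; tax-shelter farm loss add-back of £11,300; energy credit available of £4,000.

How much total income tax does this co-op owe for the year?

£2,880

Regular income tax:
  £44,000 × 15% = £6,600
  £1,000 × 28% = £280
  → £6,880
  Less energy credit £4,000 → £2,880

Tentative minimum tax:
  Adjusted income: £45,000 + £3,000 + £11,300 = £59,300
  Exemption: £59,300 ≤ £62,000, so full £47,000 applies
  Base: £59,300 − £47,000 = £12,300
  £12,300 × 23% = £2,829

£2,880 > £2,829, so the regular income tax governs.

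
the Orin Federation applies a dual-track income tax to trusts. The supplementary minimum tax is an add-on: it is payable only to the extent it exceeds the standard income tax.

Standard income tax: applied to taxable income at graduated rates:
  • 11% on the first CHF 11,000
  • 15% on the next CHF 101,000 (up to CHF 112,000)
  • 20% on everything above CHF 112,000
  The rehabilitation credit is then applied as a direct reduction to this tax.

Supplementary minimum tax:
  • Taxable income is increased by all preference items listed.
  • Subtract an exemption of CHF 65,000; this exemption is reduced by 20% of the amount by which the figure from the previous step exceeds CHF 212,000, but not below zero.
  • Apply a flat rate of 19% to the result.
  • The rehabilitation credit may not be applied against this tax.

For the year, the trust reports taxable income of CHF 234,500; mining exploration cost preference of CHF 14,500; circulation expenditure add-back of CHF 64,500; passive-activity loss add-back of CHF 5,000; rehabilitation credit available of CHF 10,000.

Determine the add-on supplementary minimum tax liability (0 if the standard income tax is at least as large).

Supplementary minimum tax:
  Adjusted income: CHF 234,500 + CHF 14,500 + CHF 64,500 + CHF 5,000 = CHF 318,500
  Exemption: CHF 65,000 − 20% × (CHF 318,500 − CHF 212,000) = CHF 65,000 − CHF 21,300 = CHF 43,700
  Base: CHF 318,500 − CHF 43,700 = CHF 274,800
  CHF 274,800 × 19% = CHF 52,212

Standard income tax:
  CHF 11,000 × 11% = CHF 1,210
  CHF 101,000 × 15% = CHF 15,150
  CHF 122,500 × 20% = CHF 24,500
  → CHF 40,860
  Less rehabilitation credit CHF 10,000 → CHF 30,860

Excess of supplementary minimum tax over standard income tax: CHF 52,212 − CHF 30,860 = CHF 21,352.

CHF 21,352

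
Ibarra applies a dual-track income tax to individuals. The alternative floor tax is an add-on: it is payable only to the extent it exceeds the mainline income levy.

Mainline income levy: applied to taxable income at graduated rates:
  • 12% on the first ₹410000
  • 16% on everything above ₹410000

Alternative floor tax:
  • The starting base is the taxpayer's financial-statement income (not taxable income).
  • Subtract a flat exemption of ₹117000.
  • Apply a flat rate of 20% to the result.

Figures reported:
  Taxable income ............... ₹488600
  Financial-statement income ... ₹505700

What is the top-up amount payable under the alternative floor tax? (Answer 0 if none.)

₹15964

Alternative floor tax:
  Base (financial-statement income): ₹505700
  Less exemption ₹117000 → base ₹388700
  ₹388700 × 20% = ₹77740

Mainline income levy:
  ₹410000 × 12% = ₹49200
  ₹78600 × 16% = ₹12576
  → ₹61776

Excess of alternative floor tax over mainline income levy: ₹77740 − ₹61776 = ₹15964.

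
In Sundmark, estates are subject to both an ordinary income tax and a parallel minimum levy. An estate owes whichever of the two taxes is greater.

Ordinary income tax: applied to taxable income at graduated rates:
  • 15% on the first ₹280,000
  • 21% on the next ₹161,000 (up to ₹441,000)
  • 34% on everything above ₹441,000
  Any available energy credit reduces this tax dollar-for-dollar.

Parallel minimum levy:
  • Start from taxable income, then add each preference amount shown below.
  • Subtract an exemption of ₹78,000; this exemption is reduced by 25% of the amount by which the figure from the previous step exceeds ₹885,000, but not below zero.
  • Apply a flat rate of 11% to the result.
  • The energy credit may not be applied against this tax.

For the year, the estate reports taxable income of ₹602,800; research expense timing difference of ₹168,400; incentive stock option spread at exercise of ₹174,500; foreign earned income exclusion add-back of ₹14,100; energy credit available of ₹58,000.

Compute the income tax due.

₹99,055

Parallel minimum levy:
  Adjusted income: ₹602,800 + ₹168,400 + ₹174,500 + ₹14,100 = ₹959,800
  Exemption: ₹78,000 − 25% × (₹959,800 − ₹885,000) = ₹78,000 − ₹18,700 = ₹59,300
  Base: ₹959,800 − ₹59,300 = ₹900,500
  ₹900,500 × 11% = ₹99,055

Ordinary income tax:
  ₹280,000 × 15% = ₹42,000
  ₹161,000 × 21% = ₹33,810
  ₹161,800 × 34% = ₹55,012
  → ₹130,822
  Less energy credit ₹58,000 → ₹72,822

₹99,055 > ₹72,822, so the parallel minimum levy is the binding amount.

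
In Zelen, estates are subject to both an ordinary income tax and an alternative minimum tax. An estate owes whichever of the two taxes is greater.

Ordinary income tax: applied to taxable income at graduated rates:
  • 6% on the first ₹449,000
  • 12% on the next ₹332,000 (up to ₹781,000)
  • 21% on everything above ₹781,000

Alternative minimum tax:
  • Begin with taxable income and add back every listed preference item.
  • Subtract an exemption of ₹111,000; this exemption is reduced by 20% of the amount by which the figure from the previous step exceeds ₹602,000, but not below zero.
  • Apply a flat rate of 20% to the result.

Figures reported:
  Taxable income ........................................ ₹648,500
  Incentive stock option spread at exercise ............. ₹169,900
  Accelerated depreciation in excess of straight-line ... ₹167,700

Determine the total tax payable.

Ordinary income tax:
  ₹449,000 × 6% = ₹26,940
  ₹199,500 × 12% = ₹23,940
  → ₹50,880

Alternative minimum tax:
  Adjusted income: ₹648,500 + ₹169,900 + ₹167,700 = ₹986,100
  Exemption: ₹111,000 − 20% × (₹986,100 − ₹602,000) = ₹111,000 − ₹76,820 = ₹34,180
  Base: ₹986,100 − ₹34,180 = ₹951,920
  ₹951,920 × 20% = ₹190,384

₹190,384 > ₹50,880, so the alternative minimum tax is the binding amount.

₹190,384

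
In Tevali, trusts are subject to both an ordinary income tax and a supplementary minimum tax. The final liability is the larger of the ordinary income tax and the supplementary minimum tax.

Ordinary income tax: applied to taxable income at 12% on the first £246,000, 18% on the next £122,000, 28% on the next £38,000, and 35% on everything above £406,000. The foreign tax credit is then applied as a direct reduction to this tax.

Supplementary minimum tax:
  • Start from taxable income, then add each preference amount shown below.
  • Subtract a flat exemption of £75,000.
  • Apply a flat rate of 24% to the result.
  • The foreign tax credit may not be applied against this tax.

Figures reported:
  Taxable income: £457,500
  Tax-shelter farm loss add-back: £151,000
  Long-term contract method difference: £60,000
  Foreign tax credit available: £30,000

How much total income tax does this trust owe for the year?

£142,440

Ordinary income tax:
  £246,000 × 12% = £29,520
  £122,000 × 18% = £21,960
  £38,000 × 28% = £10,640
  £51,500 × 35% = £18,025
  → £80,145
  Less foreign tax credit £30,000 → £50,145

Supplementary minimum tax:
  Adjusted income: £457,500 + £151,000 + £60,000 = £668,500
  Less exemption £75,000 → base £593,500
  £593,500 × 24% = £142,440

£142,440 > £50,145, so the supplementary minimum tax is the binding amount.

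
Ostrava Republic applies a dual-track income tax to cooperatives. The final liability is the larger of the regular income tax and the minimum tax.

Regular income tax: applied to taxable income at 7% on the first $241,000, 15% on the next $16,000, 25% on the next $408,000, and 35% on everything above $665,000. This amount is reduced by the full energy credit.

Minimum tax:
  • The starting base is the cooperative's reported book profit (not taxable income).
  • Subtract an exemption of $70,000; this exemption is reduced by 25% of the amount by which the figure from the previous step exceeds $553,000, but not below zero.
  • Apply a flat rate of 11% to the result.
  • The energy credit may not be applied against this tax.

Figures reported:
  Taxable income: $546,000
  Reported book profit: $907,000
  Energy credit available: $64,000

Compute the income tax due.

Regular income tax:
  $241,000 × 7% = $16,870
  $16,000 × 15% = $2,400
  $289,000 × 25% = $72,250
  → $91,520
  Less energy credit $64,000 → $27,520

Minimum tax:
  Base (reported book profit): $907,000
  Exemption: 25% × ($907,000 − $553,000) = $88,500 ≥ $70,000, so the exemption is fully phased out
  Base: $907,000 − $0 = $907,000
  $907,000 × 11% = $99,770

$99,770 > $27,520, so the minimum tax is the binding amount.

$99,770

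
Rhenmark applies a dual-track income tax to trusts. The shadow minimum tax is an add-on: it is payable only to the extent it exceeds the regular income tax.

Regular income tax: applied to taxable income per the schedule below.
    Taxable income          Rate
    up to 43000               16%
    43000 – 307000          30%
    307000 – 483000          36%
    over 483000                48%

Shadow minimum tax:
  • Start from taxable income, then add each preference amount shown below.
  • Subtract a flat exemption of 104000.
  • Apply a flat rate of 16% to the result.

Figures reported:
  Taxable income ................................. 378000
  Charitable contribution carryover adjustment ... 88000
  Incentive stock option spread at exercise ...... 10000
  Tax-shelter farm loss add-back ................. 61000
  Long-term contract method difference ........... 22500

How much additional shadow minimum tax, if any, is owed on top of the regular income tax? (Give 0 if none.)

Shadow minimum tax:
  Adjusted income: 378000 + 88000 + 10000 + 61000 + 22500 = 559500
  Less exemption 104000 → base 455500
  455500 × 16% = 72880

Regular income tax:
  43000 × 16% = 6880
  264000 × 30% = 79200
  71000 × 36% = 25560
  → 111640

72880 ≤ 111640, so no add-on is due.

0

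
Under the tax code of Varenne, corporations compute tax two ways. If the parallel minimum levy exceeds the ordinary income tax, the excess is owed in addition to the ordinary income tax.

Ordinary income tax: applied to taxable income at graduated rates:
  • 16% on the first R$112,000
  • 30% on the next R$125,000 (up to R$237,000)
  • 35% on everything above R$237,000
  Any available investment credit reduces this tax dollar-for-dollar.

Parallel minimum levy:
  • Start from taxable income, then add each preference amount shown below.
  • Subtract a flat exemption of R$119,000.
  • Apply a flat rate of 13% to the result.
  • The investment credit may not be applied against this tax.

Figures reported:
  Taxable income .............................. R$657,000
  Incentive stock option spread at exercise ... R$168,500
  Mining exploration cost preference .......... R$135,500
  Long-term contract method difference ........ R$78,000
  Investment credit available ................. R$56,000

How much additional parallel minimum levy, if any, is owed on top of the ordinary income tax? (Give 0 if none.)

R$0

Ordinary income tax:
  R$112,000 × 16% = R$17,920
  R$125,000 × 30% = R$37,500
  R$420,000 × 35% = R$147,000
  → R$202,420
  Less investment credit R$56,000 → R$146,420

Parallel minimum levy:
  Adjusted income: R$657,000 + R$168,500 + R$135,500 + R$78,000 = R$1,039,000
  Less exemption R$119,000 → base R$920,000
  R$920,000 × 13% = R$119,600

R$119,600 ≤ R$146,420, so no add-on is due.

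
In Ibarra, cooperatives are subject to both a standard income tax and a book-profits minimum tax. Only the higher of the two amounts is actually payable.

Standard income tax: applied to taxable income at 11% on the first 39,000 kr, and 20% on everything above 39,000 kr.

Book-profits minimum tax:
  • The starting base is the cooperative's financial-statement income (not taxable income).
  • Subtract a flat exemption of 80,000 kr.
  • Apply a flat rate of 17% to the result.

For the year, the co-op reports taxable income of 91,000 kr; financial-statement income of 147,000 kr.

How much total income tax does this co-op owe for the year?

14,690 kr

Book-profits minimum tax:
  Base (financial-statement income): 147,000 kr
  Less exemption 80,000 kr → base 67,000 kr
  67,000 kr × 17% = 11,390 kr

Standard income tax:
  39,000 kr × 11% = 4,290 kr
  52,000 kr × 20% = 10,400 kr
  → 14,690 kr

14,690 kr > 11,390 kr, so the standard income tax governs.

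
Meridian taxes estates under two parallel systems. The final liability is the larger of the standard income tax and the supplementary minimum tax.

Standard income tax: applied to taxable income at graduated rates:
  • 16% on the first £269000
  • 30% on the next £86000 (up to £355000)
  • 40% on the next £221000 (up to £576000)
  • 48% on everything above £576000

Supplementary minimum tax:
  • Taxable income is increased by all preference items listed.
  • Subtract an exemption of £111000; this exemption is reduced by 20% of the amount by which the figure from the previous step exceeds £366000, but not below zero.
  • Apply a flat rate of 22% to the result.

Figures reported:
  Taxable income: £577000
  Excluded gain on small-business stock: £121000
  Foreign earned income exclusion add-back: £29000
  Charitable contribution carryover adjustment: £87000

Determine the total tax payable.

£174372

Standard income tax:
  £269000 × 16% = £43040
  £86000 × 30% = £25800
  £221000 × 40% = £88400
  £1000 × 48% = £480
  → £157720

Supplementary minimum tax:
  Adjusted income: £577000 + £121000 + £29000 + £87000 = £814000
  Exemption: £111000 − 20% × (£814000 − £366000) = £111000 − £89600 = £21400
  Base: £814000 − £21400 = £792600
  £792600 × 22% = £174372

£174372 > £157720, so the supplementary minimum tax is the binding amount.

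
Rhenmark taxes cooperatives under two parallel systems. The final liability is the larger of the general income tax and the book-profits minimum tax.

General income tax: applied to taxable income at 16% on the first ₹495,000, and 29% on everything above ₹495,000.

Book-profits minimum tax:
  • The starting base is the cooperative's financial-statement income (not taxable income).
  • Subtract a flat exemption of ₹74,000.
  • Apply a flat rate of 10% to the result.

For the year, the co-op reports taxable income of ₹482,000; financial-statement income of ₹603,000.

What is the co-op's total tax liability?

General income tax:
  ₹482,000 × 16% = ₹77,120

Book-profits minimum tax:
  Base (financial-statement income): ₹603,000
  Less exemption ₹74,000 → base ₹529,000
  ₹529,000 × 10% = ₹52,900

₹77,120 > ₹52,900, so the general income tax governs.

₹77,120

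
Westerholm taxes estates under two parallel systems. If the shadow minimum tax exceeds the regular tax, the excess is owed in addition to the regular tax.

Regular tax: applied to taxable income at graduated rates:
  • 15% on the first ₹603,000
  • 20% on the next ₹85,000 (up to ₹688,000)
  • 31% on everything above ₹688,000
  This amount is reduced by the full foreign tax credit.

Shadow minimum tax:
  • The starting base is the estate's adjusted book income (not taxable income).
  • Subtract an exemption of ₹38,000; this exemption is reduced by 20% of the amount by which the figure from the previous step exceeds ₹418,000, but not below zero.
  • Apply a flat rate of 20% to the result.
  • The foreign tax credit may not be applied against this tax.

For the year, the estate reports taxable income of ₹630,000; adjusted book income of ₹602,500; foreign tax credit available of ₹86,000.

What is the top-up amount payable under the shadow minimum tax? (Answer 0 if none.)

₹110,430

Regular tax:
  ₹603,000 × 15% = ₹90,450
  ₹27,000 × 20% = ₹5,400
  → ₹95,850
  Less foreign tax credit ₹86,000 → ₹9,850

Shadow minimum tax:
  Base (adjusted book income): ₹602,500
  Exemption: ₹38,000 − 20% × (₹602,500 − ₹418,000) = ₹38,000 − ₹36,900 = ₹1,100
  Base: ₹602,500 − ₹1,100 = ₹601,400
  ₹601,400 × 20% = ₹120,280

Excess of shadow minimum tax over regular tax: ₹120,280 − ₹9,850 = ₹110,430.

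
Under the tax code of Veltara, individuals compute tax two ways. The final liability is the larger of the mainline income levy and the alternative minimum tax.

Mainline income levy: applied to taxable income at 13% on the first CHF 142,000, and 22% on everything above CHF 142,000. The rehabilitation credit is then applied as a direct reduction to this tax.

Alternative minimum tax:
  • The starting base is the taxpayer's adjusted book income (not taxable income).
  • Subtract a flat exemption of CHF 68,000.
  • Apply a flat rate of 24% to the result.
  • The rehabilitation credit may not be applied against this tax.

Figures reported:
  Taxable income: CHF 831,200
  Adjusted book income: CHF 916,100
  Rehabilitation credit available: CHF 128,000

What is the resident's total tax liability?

Mainline income levy:
  CHF 142,000 × 13% = CHF 18,460
  CHF 689,200 × 22% = CHF 151,624
  → CHF 170,084
  Less rehabilitation credit CHF 128,000 → CHF 42,084

Alternative minimum tax:
  Base (adjusted book income): CHF 916,100
  Less exemption CHF 68,000 → base CHF 848,100
  CHF 848,100 × 24% = CHF 203,544

CHF 203,544 > CHF 42,084, so the alternative minimum tax is the binding amount.

CHF 203,544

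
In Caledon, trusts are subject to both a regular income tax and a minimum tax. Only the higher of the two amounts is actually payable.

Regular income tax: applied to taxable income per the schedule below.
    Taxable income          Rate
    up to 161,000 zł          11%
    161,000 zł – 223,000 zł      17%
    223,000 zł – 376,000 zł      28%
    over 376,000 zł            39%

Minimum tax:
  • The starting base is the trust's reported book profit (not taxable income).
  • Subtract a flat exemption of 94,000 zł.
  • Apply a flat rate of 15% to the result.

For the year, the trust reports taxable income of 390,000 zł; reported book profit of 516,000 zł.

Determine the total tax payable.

Regular income tax:
  161,000 zł × 11% = 17,710 zł
  62,000 zł × 17% = 10,540 zł
  153,000 zł × 28% = 42,840 zł
  14,000 zł × 39% = 5,460 zł
  → 76,550 zł

Minimum tax:
  Base (reported book profit): 516,000 zł
  Less exemption 94,000 zł → base 422,000 zł
  422,000 zł × 15% = 63,300 zł

76,550 zł > 63,300 zł, so the regular income tax governs.

76,550 zł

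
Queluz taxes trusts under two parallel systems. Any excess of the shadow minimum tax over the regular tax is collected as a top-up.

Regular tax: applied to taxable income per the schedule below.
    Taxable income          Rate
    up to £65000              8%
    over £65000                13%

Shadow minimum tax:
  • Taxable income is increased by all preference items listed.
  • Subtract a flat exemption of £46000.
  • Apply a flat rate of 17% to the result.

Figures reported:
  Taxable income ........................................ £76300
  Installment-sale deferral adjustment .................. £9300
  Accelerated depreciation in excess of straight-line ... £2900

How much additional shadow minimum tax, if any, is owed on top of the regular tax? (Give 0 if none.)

£556

Shadow minimum tax:
  Adjusted income: £76300 + £9300 + £2900 = £88500
  Less exemption £46000 → base £42500
  £42500 × 17% = £7225

Regular tax:
  £65000 × 8% = £5200
  £11300 × 13% = £1469
  → £6669

Excess of shadow minimum tax over regular tax: £7225 − £6669 = £556.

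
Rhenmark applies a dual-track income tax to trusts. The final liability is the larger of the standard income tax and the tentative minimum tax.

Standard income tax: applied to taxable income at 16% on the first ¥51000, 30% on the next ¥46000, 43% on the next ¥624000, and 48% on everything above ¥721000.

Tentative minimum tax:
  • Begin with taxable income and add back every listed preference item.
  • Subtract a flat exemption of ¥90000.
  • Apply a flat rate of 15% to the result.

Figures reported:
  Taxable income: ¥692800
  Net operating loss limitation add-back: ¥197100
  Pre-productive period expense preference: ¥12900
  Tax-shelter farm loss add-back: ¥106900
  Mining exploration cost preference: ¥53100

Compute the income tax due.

Standard income tax:
  ¥51000 × 16% = ¥8160
  ¥46000 × 30% = ¥13800
  ¥595800 × 43% = ¥256194
  → ¥278154

Tentative minimum tax:
  Adjusted income: ¥692800 + ¥197100 + ¥12900 + ¥106900 + ¥53100 = ¥1062800
  Less exemption ¥90000 → base ¥972800
  ¥972800 × 15% = ¥145920

¥278154 > ¥145920, so the standard income tax governs.

¥278154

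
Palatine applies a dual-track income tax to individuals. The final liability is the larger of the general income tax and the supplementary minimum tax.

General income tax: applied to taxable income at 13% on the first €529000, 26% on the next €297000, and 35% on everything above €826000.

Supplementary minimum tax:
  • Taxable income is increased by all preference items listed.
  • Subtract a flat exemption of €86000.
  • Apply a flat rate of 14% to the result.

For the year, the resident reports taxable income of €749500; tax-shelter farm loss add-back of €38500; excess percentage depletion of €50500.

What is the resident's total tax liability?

Supplementary minimum tax:
  Adjusted income: €749500 + €38500 + €50500 = €838500
  Less exemption €86000 → base €752500
  €752500 × 14% = €105350

General income tax:
  €529000 × 13% = €68770
  €220500 × 26% = €57330
  → €126100

€126100 > €105350, so the general income tax governs.

€126100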